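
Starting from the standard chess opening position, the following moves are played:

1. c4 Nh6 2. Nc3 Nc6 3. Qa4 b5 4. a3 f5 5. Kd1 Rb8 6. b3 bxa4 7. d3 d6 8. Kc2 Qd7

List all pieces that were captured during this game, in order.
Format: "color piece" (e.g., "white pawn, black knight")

Tracking captures:
  bxa4: captured white queen

white queen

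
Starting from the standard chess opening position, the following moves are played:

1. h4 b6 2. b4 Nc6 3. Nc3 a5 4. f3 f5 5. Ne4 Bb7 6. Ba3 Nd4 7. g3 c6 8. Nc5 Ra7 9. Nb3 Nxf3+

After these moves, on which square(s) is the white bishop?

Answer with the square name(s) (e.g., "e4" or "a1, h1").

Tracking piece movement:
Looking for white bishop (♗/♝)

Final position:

  a b c d e f g h
  ─────────────────
8│· · · ♛ ♚ ♝ ♞ ♜│8
7│♜ ♝ · ♟ ♟ · ♟ ♟│7
6│· ♟ ♟ · · · · ·│6
5│♟ · · · · ♟ · ·│5
4│· ♙ · · · · · ♙│4
3│♗ ♘ · · · ♞ ♙ ·│3
2│♙ · ♙ ♙ ♙ · · ·│2
1│♖ · · ♕ ♔ ♗ ♘ ♖│1
  ─────────────────
  a b c d e f g h


a3, f1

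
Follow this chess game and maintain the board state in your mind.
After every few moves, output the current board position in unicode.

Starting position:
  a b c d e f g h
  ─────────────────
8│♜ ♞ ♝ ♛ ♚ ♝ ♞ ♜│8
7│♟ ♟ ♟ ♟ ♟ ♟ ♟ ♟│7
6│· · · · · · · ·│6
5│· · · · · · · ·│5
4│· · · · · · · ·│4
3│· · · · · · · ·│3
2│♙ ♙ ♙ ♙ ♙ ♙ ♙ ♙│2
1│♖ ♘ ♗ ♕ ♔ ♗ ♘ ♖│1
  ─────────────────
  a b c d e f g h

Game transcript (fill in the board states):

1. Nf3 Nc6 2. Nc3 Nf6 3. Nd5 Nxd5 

  a b c d e f g h
  ─────────────────
8│♜ · ♝ ♛ ♚ ♝ · ♜│8
7│♟ ♟ ♟ ♟ ♟ ♟ ♟ ♟│7
6│· · ♞ · · · · ·│6
5│· · · ♞ · · · ·│5
4│· · · · · · · ·│4
3│· · · · · ♘ · ·│3
2│♙ ♙ ♙ ♙ ♙ ♙ ♙ ♙│2
1│♖ · ♗ ♕ ♔ ♗ · ♖│1
  ─────────────────
  a b c d e f g h

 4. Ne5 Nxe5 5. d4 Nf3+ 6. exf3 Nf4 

  a b c d e f g h
  ─────────────────
8│♜ · ♝ ♛ ♚ ♝ · ♜│8
7│♟ ♟ ♟ ♟ ♟ ♟ ♟ ♟│7
6│· · · · · · · ·│6
5│· · · · · · · ·│5
4│· · · ♙ · ♞ · ·│4
3│· · · · · ♙ · ·│3
2│♙ ♙ ♙ · · ♙ ♙ ♙│2
1│♖ · ♗ ♕ ♔ ♗ · ♖│1
  ─────────────────
  a b c d e f g h

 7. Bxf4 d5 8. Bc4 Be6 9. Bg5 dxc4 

  a b c d e f g h
  ─────────────────
8│♜ · · ♛ ♚ ♝ · ♜│8
7│♟ ♟ ♟ · ♟ ♟ ♟ ♟│7
6│· · · · ♝ · · ·│6
5│· · · · · · ♗ ·│5
4│· · ♟ ♙ · · · ·│4
3│· · · · · ♙ · ·│3
2│♙ ♙ ♙ · · ♙ ♙ ♙│2
1│♖ · · ♕ ♔ · · ♖│1
  ─────────────────
  a b c d e f g h

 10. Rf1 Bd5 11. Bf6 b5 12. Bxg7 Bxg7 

  a b c d e f g h
  ─────────────────
8│♜ · · ♛ ♚ · · ♜│8
7│♟ · ♟ · ♟ ♟ ♝ ♟│7
6│· · · · · · · ·│6
5│· ♟ · ♝ · · · ·│5
4│· · ♟ ♙ · · · ·│4
3│· · · · · ♙ · ·│3
2│♙ ♙ ♙ · · ♙ ♙ ♙│2
1│♖ · · ♕ ♔ ♖ · ·│1
  ─────────────────
  a b c d e f g h

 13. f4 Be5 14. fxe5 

  a b c d e f g h
  ─────────────────
8│♜ · · ♛ ♚ · · ♜│8
7│♟ · ♟ · ♟ ♟ · ♟│7
6│· · · · · · · ·│6
5│· ♟ · ♝ ♙ · · ·│5
4│· · ♟ ♙ · · · ·│4
3│· · · · · · · ·│3
2│♙ ♙ ♙ · · ♙ ♙ ♙│2
1│♖ · · ♕ ♔ ♖ · ·│1
  ─────────────────
  a b c d e f g h


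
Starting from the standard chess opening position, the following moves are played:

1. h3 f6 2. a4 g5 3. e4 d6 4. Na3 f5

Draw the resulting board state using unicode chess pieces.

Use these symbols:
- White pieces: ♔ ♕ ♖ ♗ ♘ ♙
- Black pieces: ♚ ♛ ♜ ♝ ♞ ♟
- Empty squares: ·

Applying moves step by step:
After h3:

♜ ♞ ♝ ♛ ♚ ♝ ♞ ♜
♟ ♟ ♟ ♟ ♟ ♟ ♟ ♟
· · · · · · · ·
· · · · · · · ·
· · · · · · · ·
· · · · · · · ♙
♙ ♙ ♙ ♙ ♙ ♙ ♙ ·
♖ ♘ ♗ ♕ ♔ ♗ ♘ ♖


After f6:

♜ ♞ ♝ ♛ ♚ ♝ ♞ ♜
♟ ♟ ♟ ♟ ♟ · ♟ ♟
· · · · · ♟ · ·
· · · · · · · ·
· · · · · · · ·
· · · · · · · ♙
♙ ♙ ♙ ♙ ♙ ♙ ♙ ·
♖ ♘ ♗ ♕ ♔ ♗ ♘ ♖


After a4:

♜ ♞ ♝ ♛ ♚ ♝ ♞ ♜
♟ ♟ ♟ ♟ ♟ · ♟ ♟
· · · · · ♟ · ·
· · · · · · · ·
♙ · · · · · · ·
· · · · · · · ♙
· ♙ ♙ ♙ ♙ ♙ ♙ ·
♖ ♘ ♗ ♕ ♔ ♗ ♘ ♖


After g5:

♜ ♞ ♝ ♛ ♚ ♝ ♞ ♜
♟ ♟ ♟ ♟ ♟ · · ♟
· · · · · ♟ · ·
· · · · · · ♟ ·
♙ · · · · · · ·
· · · · · · · ♙
· ♙ ♙ ♙ ♙ ♙ ♙ ·
♖ ♘ ♗ ♕ ♔ ♗ ♘ ♖


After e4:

♜ ♞ ♝ ♛ ♚ ♝ ♞ ♜
♟ ♟ ♟ ♟ ♟ · · ♟
· · · · · ♟ · ·
· · · · · · ♟ ·
♙ · · · ♙ · · ·
· · · · · · · ♙
· ♙ ♙ ♙ · ♙ ♙ ·
♖ ♘ ♗ ♕ ♔ ♗ ♘ ♖


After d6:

♜ ♞ ♝ ♛ ♚ ♝ ♞ ♜
♟ ♟ ♟ · ♟ · · ♟
· · · ♟ · ♟ · ·
· · · · · · ♟ ·
♙ · · · ♙ · · ·
· · · · · · · ♙
· ♙ ♙ ♙ · ♙ ♙ ·
♖ ♘ ♗ ♕ ♔ ♗ ♘ ♖


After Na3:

♜ ♞ ♝ ♛ ♚ ♝ ♞ ♜
♟ ♟ ♟ · ♟ · · ♟
· · · ♟ · ♟ · ·
· · · · · · ♟ ·
♙ · · · ♙ · · ·
♘ · · · · · · ♙
· ♙ ♙ ♙ · ♙ ♙ ·
♖ · ♗ ♕ ♔ ♗ ♘ ♖


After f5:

♜ ♞ ♝ ♛ ♚ ♝ ♞ ♜
♟ ♟ ♟ · ♟ · · ♟
· · · ♟ · · · ·
· · · · · ♟ ♟ ·
♙ · · · ♙ · · ·
♘ · · · · · · ♙
· ♙ ♙ ♙ · ♙ ♙ ·
♖ · ♗ ♕ ♔ ♗ ♘ ♖



  a b c d e f g h
  ─────────────────
8│♜ ♞ ♝ ♛ ♚ ♝ ♞ ♜│8
7│♟ ♟ ♟ · ♟ · · ♟│7
6│· · · ♟ · · · ·│6
5│· · · · · ♟ ♟ ·│5
4│♙ · · · ♙ · · ·│4
3│♘ · · · · · · ♙│3
2│· ♙ ♙ ♙ · ♙ ♙ ·│2
1│♖ · ♗ ♕ ♔ ♗ ♘ ♖│1
  ─────────────────
  a b c d e f g h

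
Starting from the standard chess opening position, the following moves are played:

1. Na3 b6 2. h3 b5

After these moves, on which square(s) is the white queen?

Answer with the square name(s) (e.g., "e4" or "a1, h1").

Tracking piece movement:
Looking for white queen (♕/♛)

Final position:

  a b c d e f g h
  ─────────────────
8│♜ ♞ ♝ ♛ ♚ ♝ ♞ ♜│8
7│♟ · ♟ ♟ ♟ ♟ ♟ ♟│7
6│· · · · · · · ·│6
5│· ♟ · · · · · ·│5
4│· · · · · · · ·│4
3│♘ · · · · · · ♙│3
2│♙ ♙ ♙ ♙ ♙ ♙ ♙ ·│2
1│♖ · ♗ ♕ ♔ ♗ ♘ ♖│1
  ─────────────────
  a b c d e f g h


d1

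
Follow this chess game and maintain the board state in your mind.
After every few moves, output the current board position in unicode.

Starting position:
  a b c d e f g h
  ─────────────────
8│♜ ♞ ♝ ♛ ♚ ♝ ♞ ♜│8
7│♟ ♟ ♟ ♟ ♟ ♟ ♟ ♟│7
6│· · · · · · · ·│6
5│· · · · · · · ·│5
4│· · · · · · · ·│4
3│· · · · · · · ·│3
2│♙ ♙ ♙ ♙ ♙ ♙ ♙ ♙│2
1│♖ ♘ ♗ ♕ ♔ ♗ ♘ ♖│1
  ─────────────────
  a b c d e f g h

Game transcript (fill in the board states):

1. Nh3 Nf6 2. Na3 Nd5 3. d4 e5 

  a b c d e f g h
  ─────────────────
8│♜ ♞ ♝ ♛ ♚ ♝ · ♜│8
7│♟ ♟ ♟ ♟ · ♟ ♟ ♟│7
6│· · · · · · · ·│6
5│· · · ♞ ♟ · · ·│5
4│· · · ♙ · · · ·│4
3│♘ · · · · · · ♘│3
2│♙ ♙ ♙ · ♙ ♙ ♙ ♙│2
1│♖ · ♗ ♕ ♔ ♗ · ♖│1
  ─────────────────
  a b c d e f g h

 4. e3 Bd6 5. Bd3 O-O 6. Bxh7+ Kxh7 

  a b c d e f g h
  ─────────────────
8│♜ ♞ ♝ ♛ · ♜ · ·│8
7│♟ ♟ ♟ ♟ · ♟ ♟ ♚│7
6│· · · ♝ · · · ·│6
5│· · · ♞ ♟ · · ·│5
4│· · · ♙ · · · ·│4
3│♘ · · · ♙ · · ♘│3
2│♙ ♙ ♙ · · ♙ ♙ ♙│2
1│♖ · ♗ ♕ ♔ · · ♖│1
  ─────────────────
  a b c d e f g h

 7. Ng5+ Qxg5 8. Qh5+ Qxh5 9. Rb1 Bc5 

  a b c d e f g h
  ─────────────────
8│♜ ♞ ♝ · · ♜ · ·│8
7│♟ ♟ ♟ ♟ · ♟ ♟ ♚│7
6│· · · · · · · ·│6
5│· · ♝ ♞ ♟ · · ♛│5
4│· · · ♙ · · · ·│4
3│♘ · · · ♙ · · ·│3
2│♙ ♙ ♙ · · ♙ ♙ ♙│2
1│· ♖ ♗ · ♔ · · ♖│1
  ─────────────────
  a b c d e f g h

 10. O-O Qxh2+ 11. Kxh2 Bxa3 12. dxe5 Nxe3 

  a b c d e f g h
  ─────────────────
8│♜ ♞ ♝ · · ♜ · ·│8
7│♟ ♟ ♟ ♟ · ♟ ♟ ♚│7
6│· · · · · · · ·│6
5│· · · · ♙ · · ·│5
4│· · · · · · · ·│4
3│♝ · · · ♞ · · ·│3
2│♙ ♙ ♙ · · ♙ ♙ ♔│2
1│· ♖ ♗ · · ♖ · ·│1
  ─────────────────
  a b c d e f g h

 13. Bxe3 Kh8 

  a b c d e f g h
  ─────────────────
8│♜ ♞ ♝ · · ♜ · ♚│8
7│♟ ♟ ♟ ♟ · ♟ ♟ ·│7
6│· · · · · · · ·│6
5│· · · · ♙ · · ·│5
4│· · · · · · · ·│4
3│♝ · · · ♗ · · ·│3
2│♙ ♙ ♙ · · ♙ ♙ ♔│2
1│· ♖ · · · ♖ · ·│1
  ─────────────────
  a b c d e f g h


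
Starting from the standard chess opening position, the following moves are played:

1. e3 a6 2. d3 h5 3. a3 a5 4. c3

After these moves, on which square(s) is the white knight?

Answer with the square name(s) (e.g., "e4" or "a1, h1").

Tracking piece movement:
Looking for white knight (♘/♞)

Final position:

  a b c d e f g h
  ─────────────────
8│♜ ♞ ♝ ♛ ♚ ♝ ♞ ♜│8
7│· ♟ ♟ ♟ ♟ ♟ ♟ ·│7
6│· · · · · · · ·│6
5│♟ · · · · · · ♟│5
4│· · · · · · · ·│4
3│♙ · ♙ ♙ ♙ · · ·│3
2│· ♙ · · · ♙ ♙ ♙│2
1│♖ ♘ ♗ ♕ ♔ ♗ ♘ ♖│1
  ─────────────────
  a b c d e f g h


b1, g1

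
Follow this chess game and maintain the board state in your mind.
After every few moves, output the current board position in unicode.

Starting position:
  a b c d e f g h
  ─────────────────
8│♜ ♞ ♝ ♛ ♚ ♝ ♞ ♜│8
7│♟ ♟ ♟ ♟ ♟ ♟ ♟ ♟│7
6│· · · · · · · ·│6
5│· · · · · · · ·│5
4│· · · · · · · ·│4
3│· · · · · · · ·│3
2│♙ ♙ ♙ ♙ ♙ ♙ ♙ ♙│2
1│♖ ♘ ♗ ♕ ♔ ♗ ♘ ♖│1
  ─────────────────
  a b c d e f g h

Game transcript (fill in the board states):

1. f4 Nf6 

  a b c d e f g h
  ─────────────────
8│♜ ♞ ♝ ♛ ♚ ♝ · ♜│8
7│♟ ♟ ♟ ♟ ♟ ♟ ♟ ♟│7
6│· · · · · ♞ · ·│6
5│· · · · · · · ·│5
4│· · · · · ♙ · ·│4
3│· · · · · · · ·│3
2│♙ ♙ ♙ ♙ ♙ · ♙ ♙│2
1│♖ ♘ ♗ ♕ ♔ ♗ ♘ ♖│1
  ─────────────────
  a b c d e f g h

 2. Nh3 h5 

  a b c d e f g h
  ─────────────────
8│♜ ♞ ♝ ♛ ♚ ♝ · ♜│8
7│♟ ♟ ♟ ♟ ♟ ♟ ♟ ·│7
6│· · · · · ♞ · ·│6
5│· · · · · · · ♟│5
4│· · · · · ♙ · ·│4
3│· · · · · · · ♘│3
2│♙ ♙ ♙ ♙ ♙ · ♙ ♙│2
1│♖ ♘ ♗ ♕ ♔ ♗ · ♖│1
  ─────────────────
  a b c d e f g h

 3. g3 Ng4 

  a b c d e f g h
  ─────────────────
8│♜ ♞ ♝ ♛ ♚ ♝ · ♜│8
7│♟ ♟ ♟ ♟ ♟ ♟ ♟ ·│7
6│· · · · · · · ·│6
5│· · · · · · · ♟│5
4│· · · · · ♙ ♞ ·│4
3│· · · · · · ♙ ♘│3
2│♙ ♙ ♙ ♙ ♙ · · ♙│2
1│♖ ♘ ♗ ♕ ♔ ♗ · ♖│1
  ─────────────────
  a b c d e f g h

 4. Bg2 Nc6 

  a b c d e f g h
  ─────────────────
8│♜ · ♝ ♛ ♚ ♝ · ♜│8
7│♟ ♟ ♟ ♟ ♟ ♟ ♟ ·│7
6│· · ♞ · · · · ·│6
5│· · · · · · · ♟│5
4│· · · · · ♙ ♞ ·│4
3│· · · · · · ♙ ♘│3
2│♙ ♙ ♙ ♙ ♙ · ♗ ♙│2
1│♖ ♘ ♗ ♕ ♔ · · ♖│1
  ─────────────────
  a b c d e f g h

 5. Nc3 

  a b c d e f g h
  ─────────────────
8│♜ · ♝ ♛ ♚ ♝ · ♜│8
7│♟ ♟ ♟ ♟ ♟ ♟ ♟ ·│7
6│· · ♞ · · · · ·│6
5│· · · · · · · ♟│5
4│· · · · · ♙ ♞ ·│4
3│· · ♘ · · · ♙ ♘│3
2│♙ ♙ ♙ ♙ ♙ · ♗ ♙│2
1│♖ · ♗ ♕ ♔ · · ♖│1
  ─────────────────
  a b c d e f g h


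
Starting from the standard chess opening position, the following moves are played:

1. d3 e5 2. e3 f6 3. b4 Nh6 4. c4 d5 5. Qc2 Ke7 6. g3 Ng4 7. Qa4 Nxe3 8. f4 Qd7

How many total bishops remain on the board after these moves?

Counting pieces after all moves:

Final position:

  a b c d e f g h
  ─────────────────
8│♜ ♞ ♝ · · ♝ · ♜│8
7│♟ ♟ ♟ ♛ ♚ · ♟ ♟│7
6│· · · · · ♟ · ·│6
5│· · · ♟ ♟ · · ·│5
4│♕ ♙ ♙ · · ♙ · ·│4
3│· · · ♙ ♞ · ♙ ·│3
2│♙ · · · · · · ♙│2
1│♖ ♘ ♗ · ♔ ♗ ♘ ♖│1
  ─────────────────
  a b c d e f g h


4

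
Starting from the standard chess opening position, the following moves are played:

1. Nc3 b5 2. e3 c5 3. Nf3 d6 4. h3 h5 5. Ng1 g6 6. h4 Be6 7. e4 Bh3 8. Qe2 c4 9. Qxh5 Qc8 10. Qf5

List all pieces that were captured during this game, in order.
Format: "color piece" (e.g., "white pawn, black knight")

Tracking captures:
  Qxh5: captured black pawn

black pawn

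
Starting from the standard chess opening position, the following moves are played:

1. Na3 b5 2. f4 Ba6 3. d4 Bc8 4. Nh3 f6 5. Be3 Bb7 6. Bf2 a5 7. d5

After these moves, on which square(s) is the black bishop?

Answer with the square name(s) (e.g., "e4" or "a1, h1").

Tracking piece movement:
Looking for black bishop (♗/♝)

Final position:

  a b c d e f g h
  ─────────────────
8│♜ ♞ · ♛ ♚ ♝ ♞ ♜│8
7│· ♝ ♟ ♟ ♟ · ♟ ♟│7
6│· · · · · ♟ · ·│6
5│♟ ♟ · ♙ · · · ·│5
4│· · · · · ♙ · ·│4
3│♘ · · · · · · ♘│3
2│♙ ♙ ♙ · ♙ ♗ ♙ ♙│2
1│♖ · · ♕ ♔ ♗ · ♖│1
  ─────────────────
  a b c d e f g h


b7, f8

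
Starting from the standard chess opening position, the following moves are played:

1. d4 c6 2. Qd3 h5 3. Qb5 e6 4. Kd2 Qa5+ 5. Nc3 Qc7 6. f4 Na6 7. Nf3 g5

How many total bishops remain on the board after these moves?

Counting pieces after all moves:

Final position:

  a b c d e f g h
  ─────────────────
8│♜ · ♝ · ♚ ♝ ♞ ♜│8
7│♟ ♟ ♛ ♟ · ♟ · ·│7
6│♞ · ♟ · ♟ · · ·│6
5│· ♕ · · · · ♟ ♟│5
4│· · · ♙ · ♙ · ·│4
3│· · ♘ · · ♘ · ·│3
2│♙ ♙ ♙ ♔ ♙ · ♙ ♙│2
1│♖ · ♗ · · ♗ · ♖│1
  ─────────────────
  a b c d e f g h


4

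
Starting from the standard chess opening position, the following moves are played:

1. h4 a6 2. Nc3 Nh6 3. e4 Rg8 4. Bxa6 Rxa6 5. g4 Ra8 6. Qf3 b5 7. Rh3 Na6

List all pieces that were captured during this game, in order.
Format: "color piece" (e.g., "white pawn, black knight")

Tracking captures:
  Bxa6: captured black pawn
  Rxa6: captured white bishop

black pawn, white bishop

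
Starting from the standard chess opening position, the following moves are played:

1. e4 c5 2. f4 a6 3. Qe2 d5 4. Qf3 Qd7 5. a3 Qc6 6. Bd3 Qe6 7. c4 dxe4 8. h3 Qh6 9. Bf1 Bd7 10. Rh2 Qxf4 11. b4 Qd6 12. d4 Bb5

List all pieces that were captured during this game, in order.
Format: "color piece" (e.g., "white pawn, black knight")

Tracking captures:
  dxe4: captured white pawn
  Qxf4: captured white pawn

white pawn, white pawn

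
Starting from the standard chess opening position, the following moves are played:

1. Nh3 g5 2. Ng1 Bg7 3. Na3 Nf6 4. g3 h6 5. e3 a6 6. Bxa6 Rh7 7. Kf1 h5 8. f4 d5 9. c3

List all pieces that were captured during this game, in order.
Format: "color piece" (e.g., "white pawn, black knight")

Tracking captures:
  Bxa6: captured black pawn

black pawn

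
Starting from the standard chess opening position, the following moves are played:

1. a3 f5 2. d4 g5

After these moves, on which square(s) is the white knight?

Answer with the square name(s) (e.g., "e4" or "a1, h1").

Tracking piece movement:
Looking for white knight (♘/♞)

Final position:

  a b c d e f g h
  ─────────────────
8│♜ ♞ ♝ ♛ ♚ ♝ ♞ ♜│8
7│♟ ♟ ♟ ♟ ♟ · · ♟│7
6│· · · · · · · ·│6
5│· · · · · ♟ ♟ ·│5
4│· · · ♙ · · · ·│4
3│♙ · · · · · · ·│3
2│· ♙ ♙ · ♙ ♙ ♙ ♙│2
1│♖ ♘ ♗ ♕ ♔ ♗ ♘ ♖│1
  ─────────────────
  a b c d e f g h


b1, g1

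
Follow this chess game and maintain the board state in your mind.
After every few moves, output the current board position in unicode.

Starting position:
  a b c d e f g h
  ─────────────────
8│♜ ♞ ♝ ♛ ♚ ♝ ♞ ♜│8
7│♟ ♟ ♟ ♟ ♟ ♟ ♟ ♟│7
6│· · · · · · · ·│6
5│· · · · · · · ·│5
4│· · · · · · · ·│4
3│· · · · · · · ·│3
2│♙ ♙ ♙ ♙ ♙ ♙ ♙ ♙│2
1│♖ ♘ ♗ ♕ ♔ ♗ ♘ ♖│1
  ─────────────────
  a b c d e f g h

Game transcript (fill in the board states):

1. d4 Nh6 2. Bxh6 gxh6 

  a b c d e f g h
  ─────────────────
8│♜ ♞ ♝ ♛ ♚ ♝ · ♜│8
7│♟ ♟ ♟ ♟ ♟ ♟ · ♟│7
6│· · · · · · · ♟│6
5│· · · · · · · ·│5
4│· · · ♙ · · · ·│4
3│· · · · · · · ·│3
2│♙ ♙ ♙ · ♙ ♙ ♙ ♙│2
1│♖ ♘ · ♕ ♔ ♗ ♘ ♖│1
  ─────────────────
  a b c d e f g h

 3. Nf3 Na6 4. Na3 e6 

  a b c d e f g h
  ─────────────────
8│♜ · ♝ ♛ ♚ ♝ · ♜│8
7│♟ ♟ ♟ ♟ · ♟ · ♟│7
6│♞ · · · ♟ · · ♟│6
5│· · · · · · · ·│5
4│· · · ♙ · · · ·│4
3│♘ · · · · ♘ · ·│3
2│♙ ♙ ♙ · ♙ ♙ ♙ ♙│2
1│♖ · · ♕ ♔ ♗ · ♖│1
  ─────────────────
  a b c d e f g h

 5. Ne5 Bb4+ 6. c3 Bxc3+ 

  a b c d e f g h
  ─────────────────
8│♜ · ♝ ♛ ♚ · · ♜│8
7│♟ ♟ ♟ ♟ · ♟ · ♟│7
6│♞ · · · ♟ · · ♟│6
5│· · · · ♘ · · ·│5
4│· · · ♙ · · · ·│4
3│♘ · ♝ · · · · ·│3
2│♙ ♙ · · ♙ ♙ ♙ ♙│2
1│♖ · · ♕ ♔ ♗ · ♖│1
  ─────────────────
  a b c d e f g h

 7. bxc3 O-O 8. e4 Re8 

  a b c d e f g h
  ─────────────────
8│♜ · ♝ ♛ ♜ · ♚ ·│8
7│♟ ♟ ♟ ♟ · ♟ · ♟│7
6│♞ · · · ♟ · · ♟│6
5│· · · · ♘ · · ·│5
4│· · · ♙ ♙ · · ·│4
3│♘ · ♙ · · · · ·│3
2│♙ · · · · ♙ ♙ ♙│2
1│♖ · · ♕ ♔ ♗ · ♖│1
  ─────────────────
  a b c d e f g h

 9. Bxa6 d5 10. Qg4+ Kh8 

  a b c d e f g h
  ─────────────────
8│♜ · ♝ ♛ ♜ · · ♚│8
7│♟ ♟ ♟ · · ♟ · ♟│7
6│♗ · · · ♟ · · ♟│6
5│· · · ♟ ♘ · · ·│5
4│· · · ♙ ♙ · ♕ ·│4
3│♘ · ♙ · · · · ·│3
2│♙ · · · · ♙ ♙ ♙│2
1│♖ · · · ♔ · · ♖│1
  ─────────────────
  a b c d e f g h



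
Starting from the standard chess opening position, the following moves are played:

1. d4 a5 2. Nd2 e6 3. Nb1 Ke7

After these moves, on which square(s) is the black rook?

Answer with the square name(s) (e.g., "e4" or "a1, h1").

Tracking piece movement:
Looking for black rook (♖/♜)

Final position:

  a b c d e f g h
  ─────────────────
8│♜ ♞ ♝ ♛ · ♝ ♞ ♜│8
7│· ♟ ♟ ♟ ♚ ♟ ♟ ♟│7
6│· · · · ♟ · · ·│6
5│♟ · · · · · · ·│5
4│· · · ♙ · · · ·│4
3│· · · · · · · ·│3
2│♙ ♙ ♙ · ♙ ♙ ♙ ♙│2
1│♖ ♘ ♗ ♕ ♔ ♗ ♘ ♖│1
  ─────────────────
  a b c d e f g h


a8, h8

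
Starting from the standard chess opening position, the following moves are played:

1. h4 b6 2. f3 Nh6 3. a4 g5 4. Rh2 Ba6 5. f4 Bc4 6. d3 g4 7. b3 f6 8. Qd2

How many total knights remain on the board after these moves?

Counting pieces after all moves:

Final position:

  a b c d e f g h
  ─────────────────
8│♜ ♞ · ♛ ♚ ♝ · ♜│8
7│♟ · ♟ ♟ ♟ · · ♟│7
6│· ♟ · · · ♟ · ♞│6
5│· · · · · · · ·│5
4│♙ · ♝ · · ♙ ♟ ♙│4
3│· ♙ · ♙ · · · ·│3
2│· · ♙ ♕ ♙ · ♙ ♖│2
1│♖ ♘ ♗ · ♔ ♗ ♘ ·│1
  ─────────────────
  a b c d e f g h


4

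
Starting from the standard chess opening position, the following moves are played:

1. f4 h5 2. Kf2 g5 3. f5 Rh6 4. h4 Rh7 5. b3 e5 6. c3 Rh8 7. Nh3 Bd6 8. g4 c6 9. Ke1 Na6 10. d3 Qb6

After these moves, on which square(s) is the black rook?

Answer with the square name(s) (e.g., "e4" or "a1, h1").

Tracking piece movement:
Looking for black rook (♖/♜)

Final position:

  a b c d e f g h
  ─────────────────
8│♜ · ♝ · ♚ · ♞ ♜│8
7│♟ ♟ · ♟ · ♟ · ·│7
6│♞ ♛ ♟ ♝ · · · ·│6
5│· · · · ♟ ♙ ♟ ♟│5
4│· · · · · · ♙ ♙│4
3│· ♙ ♙ ♙ · · · ♘│3
2│♙ · · · ♙ · · ·│2
1│♖ ♘ ♗ ♕ ♔ ♗ · ♖│1
  ─────────────────
  a b c d e f g h


a8, h8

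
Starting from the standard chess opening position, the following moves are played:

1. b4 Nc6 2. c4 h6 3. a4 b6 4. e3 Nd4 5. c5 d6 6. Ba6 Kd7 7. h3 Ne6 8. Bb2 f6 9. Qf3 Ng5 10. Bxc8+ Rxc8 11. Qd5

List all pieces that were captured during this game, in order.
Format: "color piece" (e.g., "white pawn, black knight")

Tracking captures:
  Bxc8+: captured black bishop
  Rxc8: captured white bishop

black bishop, white bishop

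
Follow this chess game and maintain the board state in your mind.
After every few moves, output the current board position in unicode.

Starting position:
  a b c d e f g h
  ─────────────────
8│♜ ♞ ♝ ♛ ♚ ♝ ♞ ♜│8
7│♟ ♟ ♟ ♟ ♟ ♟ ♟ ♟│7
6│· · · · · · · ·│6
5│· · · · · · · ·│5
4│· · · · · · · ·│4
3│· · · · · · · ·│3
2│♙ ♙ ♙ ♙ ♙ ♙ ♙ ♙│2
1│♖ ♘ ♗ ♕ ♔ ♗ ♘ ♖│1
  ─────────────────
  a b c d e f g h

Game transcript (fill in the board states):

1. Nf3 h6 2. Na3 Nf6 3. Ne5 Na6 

  a b c d e f g h
  ─────────────────
8│♜ · ♝ ♛ ♚ ♝ · ♜│8
7│♟ ♟ ♟ ♟ ♟ ♟ ♟ ·│7
6│♞ · · · · ♞ · ♟│6
5│· · · · ♘ · · ·│5
4│· · · · · · · ·│4
3│♘ · · · · · · ·│3
2│♙ ♙ ♙ ♙ ♙ ♙ ♙ ♙│2
1│♖ · ♗ ♕ ♔ ♗ · ♖│1
  ─────────────────
  a b c d e f g h

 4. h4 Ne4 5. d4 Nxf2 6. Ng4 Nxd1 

  a b c d e f g h
  ─────────────────
8│♜ · ♝ ♛ ♚ ♝ · ♜│8
7│♟ ♟ ♟ ♟ ♟ ♟ ♟ ·│7
6│♞ · · · · · · ♟│6
5│· · · · · · · ·│5
4│· · · ♙ · · ♘ ♙│4
3│♘ · · · · · · ·│3
2│♙ ♙ ♙ · ♙ · ♙ ·│2
1│♖ · ♗ ♞ ♔ ♗ · ♖│1
  ─────────────────
  a b c d e f g h

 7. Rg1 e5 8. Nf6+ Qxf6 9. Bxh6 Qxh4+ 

  a b c d e f g h
  ─────────────────
8│♜ · ♝ · ♚ ♝ · ♜│8
7│♟ ♟ ♟ ♟ · ♟ ♟ ·│7
6│♞ · · · · · · ♗│6
5│· · · · ♟ · · ·│5
4│· · · ♙ · · · ♛│4
3│♘ · · · · · · ·│3
2│♙ ♙ ♙ · ♙ · ♙ ·│2
1│♖ · · ♞ ♔ ♗ ♖ ·│1
  ─────────────────
  a b c d e f g h

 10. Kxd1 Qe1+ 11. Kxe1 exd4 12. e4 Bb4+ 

  a b c d e f g h
  ─────────────────
8│♜ · ♝ · ♚ · · ♜│8
7│♟ ♟ ♟ ♟ · ♟ ♟ ·│7
6│♞ · · · · · · ♗│6
5│· · · · · · · ·│5
4│· ♝ · ♟ ♙ · · ·│4
3│♘ · · · · · · ·│3
2│♙ ♙ ♙ · · · ♙ ·│2
1│♖ · · · ♔ ♗ ♖ ·│1
  ─────────────────
  a b c d e f g h

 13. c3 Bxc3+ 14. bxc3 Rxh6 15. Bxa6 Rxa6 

  a b c d e f g h
  ─────────────────
8│♜ · ♝ · ♚ · · ·│8
7│♟ ♟ ♟ ♟ · ♟ ♟ ·│7
6│♜ · · · · · · ·│6
5│· · · · · · · ·│5
4│· · · ♟ ♙ · · ·│4
3│♘ · ♙ · · · · ·│3
2│♙ · · · · · ♙ ·│2
1│♖ · · · ♔ · ♖ ·│1
  ─────────────────
  a b c d e f g h



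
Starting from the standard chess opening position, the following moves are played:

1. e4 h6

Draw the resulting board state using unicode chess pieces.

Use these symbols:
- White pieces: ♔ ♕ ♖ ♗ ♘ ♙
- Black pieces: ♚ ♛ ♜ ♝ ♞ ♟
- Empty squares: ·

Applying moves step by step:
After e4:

♜ ♞ ♝ ♛ ♚ ♝ ♞ ♜
♟ ♟ ♟ ♟ ♟ ♟ ♟ ♟
· · · · · · · ·
· · · · · · · ·
· · · · ♙ · · ·
· · · · · · · ·
♙ ♙ ♙ ♙ · ♙ ♙ ♙
♖ ♘ ♗ ♕ ♔ ♗ ♘ ♖


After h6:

♜ ♞ ♝ ♛ ♚ ♝ ♞ ♜
♟ ♟ ♟ ♟ ♟ ♟ ♟ ·
· · · · · · · ♟
· · · · · · · ·
· · · · ♙ · · ·
· · · · · · · ·
♙ ♙ ♙ ♙ · ♙ ♙ ♙
♖ ♘ ♗ ♕ ♔ ♗ ♘ ♖



  a b c d e f g h
  ─────────────────
8│♜ ♞ ♝ ♛ ♚ ♝ ♞ ♜│8
7│♟ ♟ ♟ ♟ ♟ ♟ ♟ ·│7
6│· · · · · · · ♟│6
5│· · · · · · · ·│5
4│· · · · ♙ · · ·│4
3│· · · · · · · ·│3
2│♙ ♙ ♙ ♙ · ♙ ♙ ♙│2
1│♖ ♘ ♗ ♕ ♔ ♗ ♘ ♖│1
  ─────────────────
  a b c d e f g h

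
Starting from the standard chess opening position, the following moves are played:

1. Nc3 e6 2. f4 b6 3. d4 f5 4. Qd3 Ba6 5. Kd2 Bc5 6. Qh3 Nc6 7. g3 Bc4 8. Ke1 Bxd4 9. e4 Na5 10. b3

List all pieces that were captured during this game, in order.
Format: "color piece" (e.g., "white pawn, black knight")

Tracking captures:
  Bxd4: captured white pawn

white pawn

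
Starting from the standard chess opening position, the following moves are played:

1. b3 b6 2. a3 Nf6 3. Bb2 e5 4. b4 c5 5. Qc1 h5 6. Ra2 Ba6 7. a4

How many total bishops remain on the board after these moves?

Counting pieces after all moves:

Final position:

  a b c d e f g h
  ─────────────────
8│♜ ♞ · ♛ ♚ ♝ · ♜│8
7│♟ · · ♟ · ♟ ♟ ·│7
6│♝ ♟ · · · ♞ · ·│6
5│· · ♟ · ♟ · · ♟│5
4│♙ ♙ · · · · · ·│4
3│· · · · · · · ·│3
2│♖ ♗ ♙ ♙ ♙ ♙ ♙ ♙│2
1│· ♘ ♕ · ♔ ♗ ♘ ♖│1
  ─────────────────
  a b c d e f g h


4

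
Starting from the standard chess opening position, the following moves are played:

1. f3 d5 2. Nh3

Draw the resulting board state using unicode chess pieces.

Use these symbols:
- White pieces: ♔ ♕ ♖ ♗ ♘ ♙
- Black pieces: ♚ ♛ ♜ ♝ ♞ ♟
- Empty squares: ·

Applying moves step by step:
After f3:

♜ ♞ ♝ ♛ ♚ ♝ ♞ ♜
♟ ♟ ♟ ♟ ♟ ♟ ♟ ♟
· · · · · · · ·
· · · · · · · ·
· · · · · · · ·
· · · · · ♙ · ·
♙ ♙ ♙ ♙ ♙ · ♙ ♙
♖ ♘ ♗ ♕ ♔ ♗ ♘ ♖


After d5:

♜ ♞ ♝ ♛ ♚ ♝ ♞ ♜
♟ ♟ ♟ · ♟ ♟ ♟ ♟
· · · · · · · ·
· · · ♟ · · · ·
· · · · · · · ·
· · · · · ♙ · ·
♙ ♙ ♙ ♙ ♙ · ♙ ♙
♖ ♘ ♗ ♕ ♔ ♗ ♘ ♖


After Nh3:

♜ ♞ ♝ ♛ ♚ ♝ ♞ ♜
♟ ♟ ♟ · ♟ ♟ ♟ ♟
· · · · · · · ·
· · · ♟ · · · ·
· · · · · · · ·
· · · · · ♙ · ♘
♙ ♙ ♙ ♙ ♙ · ♙ ♙
♖ ♘ ♗ ♕ ♔ ♗ · ♖



  a b c d e f g h
  ─────────────────
8│♜ ♞ ♝ ♛ ♚ ♝ ♞ ♜│8
7│♟ ♟ ♟ · ♟ ♟ ♟ ♟│7
6│· · · · · · · ·│6
5│· · · ♟ · · · ·│5
4│· · · · · · · ·│4
3│· · · · · ♙ · ♘│3
2│♙ ♙ ♙ ♙ ♙ · ♙ ♙│2
1│♖ ♘ ♗ ♕ ♔ ♗ · ♖│1
  ─────────────────
  a b c d e f g h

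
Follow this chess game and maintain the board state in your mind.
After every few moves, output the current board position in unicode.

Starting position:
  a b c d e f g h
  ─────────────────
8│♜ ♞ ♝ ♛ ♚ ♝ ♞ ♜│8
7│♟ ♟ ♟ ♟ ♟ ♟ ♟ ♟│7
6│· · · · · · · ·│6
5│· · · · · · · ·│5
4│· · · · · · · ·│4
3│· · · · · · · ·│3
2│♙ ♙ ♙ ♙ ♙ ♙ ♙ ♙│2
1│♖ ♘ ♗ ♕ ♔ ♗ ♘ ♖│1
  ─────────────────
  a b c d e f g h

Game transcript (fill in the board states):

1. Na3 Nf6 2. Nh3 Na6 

  a b c d e f g h
  ─────────────────
8│♜ · ♝ ♛ ♚ ♝ · ♜│8
7│♟ ♟ ♟ ♟ ♟ ♟ ♟ ♟│7
6│♞ · · · · ♞ · ·│6
5│· · · · · · · ·│5
4│· · · · · · · ·│4
3│♘ · · · · · · ♘│3
2│♙ ♙ ♙ ♙ ♙ ♙ ♙ ♙│2
1│♖ · ♗ ♕ ♔ ♗ · ♖│1
  ─────────────────
  a b c d e f g h

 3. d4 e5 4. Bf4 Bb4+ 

  a b c d e f g h
  ─────────────────
8│♜ · ♝ ♛ ♚ · · ♜│8
7│♟ ♟ ♟ ♟ · ♟ ♟ ♟│7
6│♞ · · · · ♞ · ·│6
5│· · · · ♟ · · ·│5
4│· ♝ · ♙ · ♗ · ·│4
3│♘ · · · · · · ♘│3
2│♙ ♙ ♙ · ♙ ♙ ♙ ♙│2
1│♖ · · ♕ ♔ ♗ · ♖│1
  ─────────────────
  a b c d e f g h

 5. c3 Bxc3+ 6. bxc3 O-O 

  a b c d e f g h
  ─────────────────
8│♜ · ♝ ♛ · ♜ ♚ ·│8
7│♟ ♟ ♟ ♟ · ♟ ♟ ♟│7
6│♞ · · · · ♞ · ·│6
5│· · · · ♟ · · ·│5
4│· · · ♙ · ♗ · ·│4
3│♘ · ♙ · · · · ♘│3
2│♙ · · · ♙ ♙ ♙ ♙│2
1│♖ · · ♕ ♔ ♗ · ♖│1
  ─────────────────
  a b c d e f g h

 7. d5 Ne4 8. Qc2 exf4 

  a b c d e f g h
  ─────────────────
8│♜ · ♝ ♛ · ♜ ♚ ·│8
7│♟ ♟ ♟ ♟ · ♟ ♟ ♟│7
6│♞ · · · · · · ·│6
5│· · · ♙ · · · ·│5
4│· · · · ♞ ♟ · ·│4
3│♘ · ♙ · · · · ♘│3
2│♙ · ♕ · ♙ ♙ ♙ ♙│2
1│♖ · · · ♔ ♗ · ♖│1
  ─────────────────
  a b c d e f g h

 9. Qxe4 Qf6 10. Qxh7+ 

  a b c d e f g h
  ─────────────────
8│♜ · ♝ · · ♜ ♚ ·│8
7│♟ ♟ ♟ ♟ · ♟ ♟ ♕│7
6│♞ · · · · ♛ · ·│6
5│· · · ♙ · · · ·│5
4│· · · · · ♟ · ·│4
3│♘ · ♙ · · · · ♘│3
2│♙ · · · ♙ ♙ ♙ ♙│2
1│♖ · · · ♔ ♗ · ♖│1
  ─────────────────
  a b c d e f g h


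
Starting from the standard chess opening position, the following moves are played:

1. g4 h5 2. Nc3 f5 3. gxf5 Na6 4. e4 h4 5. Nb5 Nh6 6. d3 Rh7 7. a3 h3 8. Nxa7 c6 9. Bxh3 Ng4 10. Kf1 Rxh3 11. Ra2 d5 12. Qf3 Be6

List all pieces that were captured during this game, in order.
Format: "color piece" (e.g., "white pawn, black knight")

Tracking captures:
  gxf5: captured black pawn
  Nxa7: captured black pawn
  Bxh3: captured black pawn
  Rxh3: captured white bishop

black pawn, black pawn, black pawn, white bishop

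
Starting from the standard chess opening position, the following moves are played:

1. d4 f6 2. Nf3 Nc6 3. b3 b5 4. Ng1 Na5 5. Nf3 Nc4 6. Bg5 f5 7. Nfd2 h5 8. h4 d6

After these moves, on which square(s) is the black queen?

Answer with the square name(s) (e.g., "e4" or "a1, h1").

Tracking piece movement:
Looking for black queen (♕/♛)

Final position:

  a b c d e f g h
  ─────────────────
8│♜ · ♝ ♛ ♚ ♝ ♞ ♜│8
7│♟ · ♟ · ♟ · ♟ ·│7
6│· · · ♟ · · · ·│6
5│· ♟ · · · ♟ ♗ ♟│5
4│· · ♞ ♙ · · · ♙│4
3│· ♙ · · · · · ·│3
2│♙ · ♙ ♘ ♙ ♙ ♙ ·│2
1│♖ ♘ · ♕ ♔ ♗ · ♖│1
  ─────────────────
  a b c d e f g h


d8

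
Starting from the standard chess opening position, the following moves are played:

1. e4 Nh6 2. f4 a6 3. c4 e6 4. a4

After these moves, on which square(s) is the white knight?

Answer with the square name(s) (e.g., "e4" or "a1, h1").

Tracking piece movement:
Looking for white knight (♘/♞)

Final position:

  a b c d e f g h
  ─────────────────
8│♜ ♞ ♝ ♛ ♚ ♝ · ♜│8
7│· ♟ ♟ ♟ · ♟ ♟ ♟│7
6│♟ · · · ♟ · · ♞│6
5│· · · · · · · ·│5
4│♙ · ♙ · ♙ ♙ · ·│4
3│· · · · · · · ·│3
2│· ♙ · ♙ · · ♙ ♙│2
1│♖ ♘ ♗ ♕ ♔ ♗ ♘ ♖│1
  ─────────────────
  a b c d e f g h


b1, g1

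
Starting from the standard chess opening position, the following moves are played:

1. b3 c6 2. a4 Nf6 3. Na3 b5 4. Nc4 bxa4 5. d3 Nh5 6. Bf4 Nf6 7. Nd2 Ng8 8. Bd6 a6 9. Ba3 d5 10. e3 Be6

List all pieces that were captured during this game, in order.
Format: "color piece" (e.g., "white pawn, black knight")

Tracking captures:
  bxa4: captured white pawn

white pawn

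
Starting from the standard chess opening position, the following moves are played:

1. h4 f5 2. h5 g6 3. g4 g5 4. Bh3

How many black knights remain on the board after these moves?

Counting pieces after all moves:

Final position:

  a b c d e f g h
  ─────────────────
8│♜ ♞ ♝ ♛ ♚ ♝ ♞ ♜│8
7│♟ ♟ ♟ ♟ ♟ · · ♟│7
6│· · · · · · · ·│6
5│· · · · · ♟ ♟ ♙│5
4│· · · · · · ♙ ·│4
3│· · · · · · · ♗│3
2│♙ ♙ ♙ ♙ ♙ ♙ · ·│2
1│♖ ♘ ♗ ♕ ♔ · ♘ ♖│1
  ─────────────────
  a b c d e f g h


2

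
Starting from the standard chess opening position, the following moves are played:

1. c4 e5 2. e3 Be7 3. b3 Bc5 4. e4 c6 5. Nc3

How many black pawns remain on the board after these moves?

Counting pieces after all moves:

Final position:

  a b c d e f g h
  ─────────────────
8│♜ ♞ ♝ ♛ ♚ · ♞ ♜│8
7│♟ ♟ · ♟ · ♟ ♟ ♟│7
6│· · ♟ · · · · ·│6
5│· · ♝ · ♟ · · ·│5
4│· · ♙ · ♙ · · ·│4
3│· ♙ ♘ · · · · ·│3
2│♙ · · ♙ · ♙ ♙ ♙│2
1│♖ · ♗ ♕ ♔ ♗ ♘ ♖│1
  ─────────────────
  a b c d e f g h


8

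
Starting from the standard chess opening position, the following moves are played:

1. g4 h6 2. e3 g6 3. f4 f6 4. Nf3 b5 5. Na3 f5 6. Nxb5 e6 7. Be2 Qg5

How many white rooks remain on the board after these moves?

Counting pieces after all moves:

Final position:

  a b c d e f g h
  ─────────────────
8│♜ ♞ ♝ · ♚ ♝ ♞ ♜│8
7│♟ · ♟ ♟ · · · ·│7
6│· · · · ♟ · ♟ ♟│6
5│· ♘ · · · ♟ ♛ ·│5
4│· · · · · ♙ ♙ ·│4
3│· · · · ♙ ♘ · ·│3
2│♙ ♙ ♙ ♙ ♗ · · ♙│2
1│♖ · ♗ ♕ ♔ · · ♖│1
  ─────────────────
  a b c d e f g h


2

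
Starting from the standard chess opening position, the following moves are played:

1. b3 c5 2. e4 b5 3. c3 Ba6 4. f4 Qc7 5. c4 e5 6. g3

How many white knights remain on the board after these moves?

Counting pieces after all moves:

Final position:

  a b c d e f g h
  ─────────────────
8│♜ ♞ · · ♚ ♝ ♞ ♜│8
7│♟ · ♛ ♟ · ♟ ♟ ♟│7
6│♝ · · · · · · ·│6
5│· ♟ ♟ · ♟ · · ·│5
4│· · ♙ · ♙ ♙ · ·│4
3│· ♙ · · · · ♙ ·│3
2│♙ · · ♙ · · · ♙│2
1│♖ ♘ ♗ ♕ ♔ ♗ ♘ ♖│1
  ─────────────────
  a b c d e f g h


2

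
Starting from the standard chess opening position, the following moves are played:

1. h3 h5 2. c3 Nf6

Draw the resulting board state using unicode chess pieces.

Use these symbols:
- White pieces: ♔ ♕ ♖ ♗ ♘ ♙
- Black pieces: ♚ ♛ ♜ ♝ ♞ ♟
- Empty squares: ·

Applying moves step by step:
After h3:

♜ ♞ ♝ ♛ ♚ ♝ ♞ ♜
♟ ♟ ♟ ♟ ♟ ♟ ♟ ♟
· · · · · · · ·
· · · · · · · ·
· · · · · · · ·
· · · · · · · ♙
♙ ♙ ♙ ♙ ♙ ♙ ♙ ·
♖ ♘ ♗ ♕ ♔ ♗ ♘ ♖


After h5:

♜ ♞ ♝ ♛ ♚ ♝ ♞ ♜
♟ ♟ ♟ ♟ ♟ ♟ ♟ ·
· · · · · · · ·
· · · · · · · ♟
· · · · · · · ·
· · · · · · · ♙
♙ ♙ ♙ ♙ ♙ ♙ ♙ ·
♖ ♘ ♗ ♕ ♔ ♗ ♘ ♖


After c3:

♜ ♞ ♝ ♛ ♚ ♝ ♞ ♜
♟ ♟ ♟ ♟ ♟ ♟ ♟ ·
· · · · · · · ·
· · · · · · · ♟
· · · · · · · ·
· · ♙ · · · · ♙
♙ ♙ · ♙ ♙ ♙ ♙ ·
♖ ♘ ♗ ♕ ♔ ♗ ♘ ♖


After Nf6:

♜ ♞ ♝ ♛ ♚ ♝ · ♜
♟ ♟ ♟ ♟ ♟ ♟ ♟ ·
· · · · · ♞ · ·
· · · · · · · ♟
· · · · · · · ·
· · ♙ · · · · ♙
♙ ♙ · ♙ ♙ ♙ ♙ ·
♖ ♘ ♗ ♕ ♔ ♗ ♘ ♖



  a b c d e f g h
  ─────────────────
8│♜ ♞ ♝ ♛ ♚ ♝ · ♜│8
7│♟ ♟ ♟ ♟ ♟ ♟ ♟ ·│7
6│· · · · · ♞ · ·│6
5│· · · · · · · ♟│5
4│· · · · · · · ·│4
3│· · ♙ · · · · ♙│3
2│♙ ♙ · ♙ ♙ ♙ ♙ ·│2
1│♖ ♘ ♗ ♕ ♔ ♗ ♘ ♖│1
  ─────────────────
  a b c d e f g h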